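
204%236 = 204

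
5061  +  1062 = 6123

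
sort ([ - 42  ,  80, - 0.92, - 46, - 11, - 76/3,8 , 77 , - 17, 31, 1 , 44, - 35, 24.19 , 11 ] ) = [ - 46 , - 42,-35, - 76/3,  -  17,  -  11, - 0.92,  1 , 8, 11, 24.19 , 31,44 , 77, 80 ] 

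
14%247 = 14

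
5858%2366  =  1126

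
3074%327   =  131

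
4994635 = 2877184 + 2117451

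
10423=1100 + 9323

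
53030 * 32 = 1696960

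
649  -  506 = 143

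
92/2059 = 92/2059 = 0.04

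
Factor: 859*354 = 304086  =  2^1  *3^1*59^1* 859^1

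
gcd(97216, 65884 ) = 28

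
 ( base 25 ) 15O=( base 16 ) 306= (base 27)11i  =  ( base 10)774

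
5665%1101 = 160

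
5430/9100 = 543/910 = 0.60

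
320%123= 74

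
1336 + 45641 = 46977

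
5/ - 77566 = - 1  +  77561/77566= -0.00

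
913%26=3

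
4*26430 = 105720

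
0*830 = 0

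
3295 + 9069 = 12364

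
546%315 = 231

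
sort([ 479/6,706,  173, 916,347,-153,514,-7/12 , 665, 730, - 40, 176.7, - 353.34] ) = [  -  353.34, - 153,-40,-7/12, 479/6,173, 176.7,347, 514, 665 , 706, 730, 916] 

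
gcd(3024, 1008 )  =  1008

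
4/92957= 4/92957 = 0.00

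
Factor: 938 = 2^1*7^1 *67^1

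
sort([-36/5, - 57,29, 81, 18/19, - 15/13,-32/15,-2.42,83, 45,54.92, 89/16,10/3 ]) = [ - 57, -36/5, - 2.42,  -  32/15 , - 15/13, 18/19, 10/3,89/16, 29, 45,54.92,81, 83 ]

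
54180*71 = 3846780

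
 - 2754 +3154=400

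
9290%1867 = 1822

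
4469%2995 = 1474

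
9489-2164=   7325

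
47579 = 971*49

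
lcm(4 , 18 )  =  36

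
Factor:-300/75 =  - 4 = - 2^2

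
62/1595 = 62/1595 = 0.04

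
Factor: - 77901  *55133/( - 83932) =4294915833/83932 =2^( - 2 ) * 3^1  *13^1*23^1*1129^1*4241^1 * 20983^(  -  1) 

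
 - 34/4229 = -34/4229 = - 0.01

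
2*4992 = 9984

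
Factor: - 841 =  - 29^2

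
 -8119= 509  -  8628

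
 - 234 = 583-817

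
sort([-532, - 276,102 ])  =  [-532, - 276 , 102] 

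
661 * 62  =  40982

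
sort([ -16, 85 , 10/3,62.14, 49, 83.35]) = [ - 16, 10/3, 49, 62.14, 83.35, 85]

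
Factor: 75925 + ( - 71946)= 3979 = 23^1*173^1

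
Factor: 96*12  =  2^7 * 3^2 = 1152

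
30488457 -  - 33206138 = 63694595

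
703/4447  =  703/4447 = 0.16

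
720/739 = 720/739 = 0.97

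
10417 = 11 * 947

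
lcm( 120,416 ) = 6240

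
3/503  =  3/503 = 0.01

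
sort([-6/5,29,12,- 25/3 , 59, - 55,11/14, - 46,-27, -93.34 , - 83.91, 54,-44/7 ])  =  [-93.34,-83.91, - 55, -46, - 27, - 25/3, - 44/7,-6/5,11/14,12, 29,54,59 ] 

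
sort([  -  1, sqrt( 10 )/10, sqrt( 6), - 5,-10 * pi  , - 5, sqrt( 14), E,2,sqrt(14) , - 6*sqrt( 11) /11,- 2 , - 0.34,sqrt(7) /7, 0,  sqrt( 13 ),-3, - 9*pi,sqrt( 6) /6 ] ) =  [ - 10*pi, - 9*pi,  -  5, - 5 , - 3,-2, - 6*sqrt( 11)/11, - 1 ,  -  0.34, 0, sqrt(10)/10, sqrt( 7) /7,sqrt( 6)/6, 2, sqrt( 6 ), E,sqrt( 13),sqrt( 14), sqrt (14)]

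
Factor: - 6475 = -5^2* 7^1*37^1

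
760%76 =0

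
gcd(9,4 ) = 1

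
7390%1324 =770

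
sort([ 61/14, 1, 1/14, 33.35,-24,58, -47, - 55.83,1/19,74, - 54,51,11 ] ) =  [ - 55.83, - 54,  -  47,-24,1/19,  1/14 , 1 , 61/14,11,33.35,51,  58,74 ]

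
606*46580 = 28227480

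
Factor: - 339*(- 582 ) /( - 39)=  - 2^1 * 3^1*13^ ( - 1)*97^1*  113^1 = - 65766/13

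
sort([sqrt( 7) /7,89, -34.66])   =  [ - 34.66, sqrt( 7 )/7, 89 ]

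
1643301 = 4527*363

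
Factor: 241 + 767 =1008 = 2^4*3^2*7^1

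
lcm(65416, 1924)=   65416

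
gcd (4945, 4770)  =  5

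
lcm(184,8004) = 16008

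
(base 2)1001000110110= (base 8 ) 11066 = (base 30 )55c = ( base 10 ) 4662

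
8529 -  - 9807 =18336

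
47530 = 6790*7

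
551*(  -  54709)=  - 30144659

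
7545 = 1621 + 5924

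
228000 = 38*6000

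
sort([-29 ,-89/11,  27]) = [ - 29, - 89/11,  27 ]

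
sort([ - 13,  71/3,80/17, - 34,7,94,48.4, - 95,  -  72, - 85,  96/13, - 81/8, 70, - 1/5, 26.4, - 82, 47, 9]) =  [ - 95, - 85, - 82, - 72,  -  34, - 13, - 81/8, - 1/5,80/17,7,96/13,  9,  71/3,26.4,47, 48.4, 70 , 94]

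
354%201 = 153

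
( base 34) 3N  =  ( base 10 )125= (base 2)1111101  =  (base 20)65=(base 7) 236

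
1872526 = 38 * 49277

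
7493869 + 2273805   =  9767674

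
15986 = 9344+6642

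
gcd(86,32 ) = 2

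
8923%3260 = 2403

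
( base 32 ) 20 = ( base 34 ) 1U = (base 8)100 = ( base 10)64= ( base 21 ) 31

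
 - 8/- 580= 2/145 =0.01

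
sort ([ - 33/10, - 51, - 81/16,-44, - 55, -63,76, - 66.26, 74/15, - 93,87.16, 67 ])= [-93, - 66.26,  -  63,  -  55, -51, - 44, - 81/16, - 33/10, 74/15, 67 , 76,87.16]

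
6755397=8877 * 761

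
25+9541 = 9566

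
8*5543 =44344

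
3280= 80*41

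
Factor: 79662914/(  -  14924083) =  - 2^1*2389^( - 1)*  6247^( -1 )*39831457^1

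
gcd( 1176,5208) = 168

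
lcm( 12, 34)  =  204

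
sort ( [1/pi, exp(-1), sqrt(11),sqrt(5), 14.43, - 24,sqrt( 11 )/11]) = [ - 24, sqrt(11)/11, 1/pi,exp(- 1 ), sqrt ( 5) , sqrt( 11),14.43] 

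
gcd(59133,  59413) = 1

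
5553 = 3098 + 2455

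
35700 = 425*84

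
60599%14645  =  2019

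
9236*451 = 4165436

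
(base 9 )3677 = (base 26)41d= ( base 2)101010110111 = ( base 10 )2743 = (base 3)10202121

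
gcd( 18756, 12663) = 9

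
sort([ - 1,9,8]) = [ - 1,8, 9] 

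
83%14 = 13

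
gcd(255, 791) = 1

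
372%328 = 44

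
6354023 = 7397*859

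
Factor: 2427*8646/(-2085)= - 6994614/695 = - 2^1 * 3^1*5^(-1)*11^1*131^1 * 139^( - 1 )*809^1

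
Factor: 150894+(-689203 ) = - 538309 = - 538309^1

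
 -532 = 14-546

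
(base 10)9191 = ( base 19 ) 168E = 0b10001111100111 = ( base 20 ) 12jb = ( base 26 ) dfd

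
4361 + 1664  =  6025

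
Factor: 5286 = 2^1*3^1*  881^1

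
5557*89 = 494573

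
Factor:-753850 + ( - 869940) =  - 2^1*5^1*7^1*23197^1 = - 1623790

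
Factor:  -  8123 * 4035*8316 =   -  2^2*3^4*5^1*7^1*11^1*269^1 * 8123^1 =- 272567752380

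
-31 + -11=-42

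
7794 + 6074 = 13868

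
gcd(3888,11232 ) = 432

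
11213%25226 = 11213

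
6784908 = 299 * 22692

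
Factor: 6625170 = 2^1*3^2*5^1*73613^1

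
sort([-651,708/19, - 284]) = [ - 651, - 284,708/19 ]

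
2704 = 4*676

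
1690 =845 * 2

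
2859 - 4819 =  - 1960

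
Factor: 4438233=3^4*157^1*349^1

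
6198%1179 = 303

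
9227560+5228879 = 14456439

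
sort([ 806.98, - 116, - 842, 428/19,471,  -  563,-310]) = [-842,-563,- 310,  -  116, 428/19,471, 806.98 ]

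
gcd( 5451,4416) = 69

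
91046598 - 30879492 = 60167106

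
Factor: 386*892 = 344312 = 2^3*193^1*223^1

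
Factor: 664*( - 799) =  - 530536 = - 2^3 * 17^1*47^1 *83^1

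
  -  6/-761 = 6/761= 0.01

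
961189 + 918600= 1879789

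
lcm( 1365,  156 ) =5460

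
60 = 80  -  20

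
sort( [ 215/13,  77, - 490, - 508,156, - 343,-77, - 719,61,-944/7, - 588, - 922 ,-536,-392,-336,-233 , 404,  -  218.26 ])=[-922,- 719,-588, - 536, - 508, -490,-392,-343,-336,-233, - 218.26,-944/7,-77, 215/13, 61  ,  77, 156,404 ] 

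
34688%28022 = 6666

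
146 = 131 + 15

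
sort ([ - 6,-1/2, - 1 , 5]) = [  -  6,- 1, - 1/2, 5 ]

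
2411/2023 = 1 + 388/2023 = 1.19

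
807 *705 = 568935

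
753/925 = 753/925= 0.81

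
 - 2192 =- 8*274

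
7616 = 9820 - 2204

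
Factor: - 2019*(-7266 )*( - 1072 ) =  - 15726297888 = -2^5*3^2*7^1*67^1 * 173^1 * 673^1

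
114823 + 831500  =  946323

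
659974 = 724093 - 64119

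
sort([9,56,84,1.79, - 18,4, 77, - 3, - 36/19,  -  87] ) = [-87, -18 , - 3,-36/19,  1.79, 4,9 , 56,77,84]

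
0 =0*49436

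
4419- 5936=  - 1517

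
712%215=67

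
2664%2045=619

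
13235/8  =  1654 + 3/8  =  1654.38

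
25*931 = 23275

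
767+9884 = 10651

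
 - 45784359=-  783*58473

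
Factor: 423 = 3^2 * 47^1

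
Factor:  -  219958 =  - 2^1*71^1*1549^1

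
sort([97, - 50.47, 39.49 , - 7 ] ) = [ - 50.47, - 7 , 39.49, 97] 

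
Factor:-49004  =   - 2^2*12251^1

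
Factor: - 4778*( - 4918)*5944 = 139673324576 = 2^5*743^1*2389^1 * 2459^1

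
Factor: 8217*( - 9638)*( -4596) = 363982269816 = 2^3*3^3*11^1*61^1*79^1*83^1*383^1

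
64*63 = 4032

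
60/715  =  12/143 =0.08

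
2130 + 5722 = 7852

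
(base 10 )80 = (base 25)35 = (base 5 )310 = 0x50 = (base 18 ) 48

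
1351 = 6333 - 4982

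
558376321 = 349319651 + 209056670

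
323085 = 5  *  64617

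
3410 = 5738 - 2328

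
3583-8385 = -4802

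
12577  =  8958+3619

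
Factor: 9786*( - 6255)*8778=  - 2^2*3^4*5^1* 7^2*11^1*19^1 * 139^1*233^1 = -537313932540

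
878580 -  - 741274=1619854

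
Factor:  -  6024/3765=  - 2^3*5^(  -  1) = -  8/5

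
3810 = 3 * 1270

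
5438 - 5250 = 188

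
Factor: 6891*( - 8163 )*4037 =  - 227086227621 = - 3^3*11^1*367^1*907^1*2297^1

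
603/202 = 603/202 = 2.99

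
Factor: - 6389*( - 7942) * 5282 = 2^2*11^1*19^3*139^1 * 6389^1 = 268016275516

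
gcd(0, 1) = 1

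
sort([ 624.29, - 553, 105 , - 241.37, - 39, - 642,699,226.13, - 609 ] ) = [ - 642, - 609, - 553, - 241.37,  -  39,105, 226.13,624.29, 699 ] 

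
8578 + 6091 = 14669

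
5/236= 5/236 = 0.02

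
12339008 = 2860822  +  9478186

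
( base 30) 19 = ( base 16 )27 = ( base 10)39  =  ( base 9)43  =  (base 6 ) 103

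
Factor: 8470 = 2^1*5^1*7^1 * 11^2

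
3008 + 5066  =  8074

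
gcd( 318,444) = 6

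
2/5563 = 2/5563 = 0.00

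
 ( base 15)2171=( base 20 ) he1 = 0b1101110101001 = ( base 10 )7081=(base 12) 4121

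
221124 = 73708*3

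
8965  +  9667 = 18632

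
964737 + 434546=1399283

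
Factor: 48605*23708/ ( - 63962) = - 2^1*5^1*5927^1*9721^1*31981^( - 1 ) =- 576163670/31981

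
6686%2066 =488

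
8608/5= 1721  +  3/5 = 1721.60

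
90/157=90/157= 0.57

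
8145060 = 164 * 49665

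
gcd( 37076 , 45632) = 2852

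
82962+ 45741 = 128703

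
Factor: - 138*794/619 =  - 109572/619 = - 2^2*3^1*23^1*397^1*619^( - 1 )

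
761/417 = 761/417 = 1.82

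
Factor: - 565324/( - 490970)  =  2^1*5^(  -  1 )*  29^ (-1 )*79^1*1693^( - 1)*1789^1=282662/245485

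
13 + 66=79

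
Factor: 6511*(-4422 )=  - 28791642 = -2^1*3^1*  11^1*17^1*67^1*383^1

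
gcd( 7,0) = 7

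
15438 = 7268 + 8170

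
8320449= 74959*111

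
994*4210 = 4184740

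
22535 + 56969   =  79504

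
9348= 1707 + 7641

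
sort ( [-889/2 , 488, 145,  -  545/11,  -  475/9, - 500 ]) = [ - 500 ,  -  889/2, - 475/9, - 545/11, 145,  488 ] 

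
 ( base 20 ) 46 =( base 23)3H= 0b1010110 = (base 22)3k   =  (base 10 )86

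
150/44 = 75/22 = 3.41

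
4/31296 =1/7824  =  0.00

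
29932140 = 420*71267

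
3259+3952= 7211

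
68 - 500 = -432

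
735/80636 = 735/80636 = 0.01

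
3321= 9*369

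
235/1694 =235/1694 = 0.14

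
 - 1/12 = -1/12 = -  0.08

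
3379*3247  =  10971613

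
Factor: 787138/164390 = 5^( - 1 )*11^1*17^(-1)*37^1=   407/85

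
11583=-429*( - 27)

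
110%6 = 2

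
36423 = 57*639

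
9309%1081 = 661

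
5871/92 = 63 + 75/92=63.82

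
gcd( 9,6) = 3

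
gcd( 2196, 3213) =9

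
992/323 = 3 + 23/323=3.07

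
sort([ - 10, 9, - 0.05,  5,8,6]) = [ - 10,-0.05,  5,  6,8, 9] 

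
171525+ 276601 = 448126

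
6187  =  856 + 5331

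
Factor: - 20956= -2^2*13^2*31^1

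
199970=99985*2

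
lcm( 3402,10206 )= 10206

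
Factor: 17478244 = 2^2*7^1*17^1*73^1*503^1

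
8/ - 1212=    - 1 + 301/303 = - 0.01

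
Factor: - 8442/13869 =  - 14/23 =-2^1 * 7^1*23^(-1 )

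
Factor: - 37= - 37^1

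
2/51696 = 1/25848 = 0.00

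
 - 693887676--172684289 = -521203387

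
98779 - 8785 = 89994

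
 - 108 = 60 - 168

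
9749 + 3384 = 13133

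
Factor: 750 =2^1*3^1*5^3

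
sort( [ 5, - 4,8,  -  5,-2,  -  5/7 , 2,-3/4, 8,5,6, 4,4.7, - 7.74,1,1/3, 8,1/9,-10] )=[ - 10, - 7.74, - 5, - 4,-2,- 3/4, - 5/7,1/9,1/3, 1,2,4,  4.7,5,5,  6, 8,8, 8]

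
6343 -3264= 3079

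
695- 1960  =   - 1265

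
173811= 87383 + 86428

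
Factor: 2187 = 3^7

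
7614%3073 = 1468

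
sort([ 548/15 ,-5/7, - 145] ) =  [ - 145 ,  -  5/7, 548/15]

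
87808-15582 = 72226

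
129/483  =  43/161 = 0.27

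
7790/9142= 3895/4571= 0.85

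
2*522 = 1044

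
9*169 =1521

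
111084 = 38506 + 72578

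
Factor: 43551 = 3^3 * 1613^1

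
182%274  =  182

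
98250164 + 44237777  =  142487941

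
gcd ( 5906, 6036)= 2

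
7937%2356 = 869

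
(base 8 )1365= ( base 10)757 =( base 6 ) 3301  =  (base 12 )531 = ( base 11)629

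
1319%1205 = 114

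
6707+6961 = 13668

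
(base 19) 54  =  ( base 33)30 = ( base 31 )36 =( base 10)99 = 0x63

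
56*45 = 2520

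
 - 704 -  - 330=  - 374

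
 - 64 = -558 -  - 494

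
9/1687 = 9/1687  =  0.01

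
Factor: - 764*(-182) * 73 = 10150504 = 2^3*7^1*13^1*73^1*191^1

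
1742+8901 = 10643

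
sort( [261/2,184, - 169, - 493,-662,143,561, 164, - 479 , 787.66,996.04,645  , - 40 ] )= [ - 662, - 493, - 479,  -  169, - 40,261/2,143,164, 184,561, 645,787.66,996.04 ] 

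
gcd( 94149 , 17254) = 1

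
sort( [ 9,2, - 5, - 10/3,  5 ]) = [  -  5, - 10/3,2,5, 9] 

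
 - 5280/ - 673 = 5280/673 = 7.85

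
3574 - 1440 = 2134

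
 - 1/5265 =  - 1 + 5264/5265 = - 0.00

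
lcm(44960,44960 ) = 44960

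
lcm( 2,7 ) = 14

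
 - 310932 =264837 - 575769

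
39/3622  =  39/3622 = 0.01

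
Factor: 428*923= 395044 = 2^2 * 13^1*71^1*107^1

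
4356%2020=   316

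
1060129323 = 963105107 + 97024216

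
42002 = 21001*2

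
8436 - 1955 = 6481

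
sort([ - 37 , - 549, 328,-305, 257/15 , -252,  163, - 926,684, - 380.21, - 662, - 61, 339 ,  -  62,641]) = [ - 926, - 662, - 549,-380.21,-305,-252, - 62, - 61,-37,257/15,163, 328, 339, 641, 684 ] 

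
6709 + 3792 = 10501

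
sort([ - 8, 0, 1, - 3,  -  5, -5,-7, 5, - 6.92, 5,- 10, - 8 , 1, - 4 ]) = [ -10  ,- 8,-8,-7, - 6.92, - 5,-5 ,-4,-3 , 0,  1, 1, 5, 5 ]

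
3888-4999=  - 1111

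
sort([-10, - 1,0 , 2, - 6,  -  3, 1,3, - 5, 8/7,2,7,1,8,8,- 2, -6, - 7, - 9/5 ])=[-10 , - 7,-6,- 6, -5,-3, - 2, - 9/5, - 1,0,  1, 1,8/7, 2, 2,3,7,8, 8]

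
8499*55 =467445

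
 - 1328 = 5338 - 6666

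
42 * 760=31920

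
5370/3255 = 358/217 = 1.65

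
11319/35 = 323+2/5 = 323.40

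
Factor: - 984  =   - 2^3*3^1 * 41^1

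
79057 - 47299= 31758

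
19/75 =19/75 = 0.25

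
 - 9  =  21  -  30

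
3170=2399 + 771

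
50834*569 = 28924546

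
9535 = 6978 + 2557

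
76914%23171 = 7401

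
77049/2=77049/2 = 38524.50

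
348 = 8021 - 7673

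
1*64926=64926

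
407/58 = 407/58 = 7.02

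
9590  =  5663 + 3927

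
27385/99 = 276 + 61/99 = 276.62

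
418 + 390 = 808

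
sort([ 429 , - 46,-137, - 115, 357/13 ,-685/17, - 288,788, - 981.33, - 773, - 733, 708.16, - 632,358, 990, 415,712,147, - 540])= [ - 981.33  , - 773, - 733, - 632, - 540, - 288, - 137 , - 115, - 46, - 685/17,357/13,147,358, 415,  429,708.16  ,  712,788,  990 ]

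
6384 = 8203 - 1819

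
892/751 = 892/751 = 1.19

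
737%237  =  26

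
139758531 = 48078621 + 91679910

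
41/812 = 41/812 = 0.05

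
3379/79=3379/79=42.77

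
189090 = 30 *6303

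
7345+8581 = 15926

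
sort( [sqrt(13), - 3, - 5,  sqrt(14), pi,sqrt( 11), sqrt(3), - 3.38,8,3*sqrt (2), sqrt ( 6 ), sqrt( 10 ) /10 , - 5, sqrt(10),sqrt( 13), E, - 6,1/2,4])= [ - 6,-5, - 5, - 3.38, - 3, sqrt( 10)/10, 1/2, sqrt(3), sqrt( 6),E, pi, sqrt(10),sqrt( 11), sqrt( 13), sqrt( 13),  sqrt( 14), 4,3*sqrt(2), 8]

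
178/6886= 89/3443 = 0.03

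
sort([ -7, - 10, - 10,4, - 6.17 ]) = [ - 10, - 10, - 7,- 6.17,4] 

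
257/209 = 1 + 48/209 = 1.23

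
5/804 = 5/804  =  0.01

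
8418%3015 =2388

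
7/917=1/131 = 0.01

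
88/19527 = 88/19527 = 0.00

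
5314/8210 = 2657/4105= 0.65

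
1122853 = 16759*67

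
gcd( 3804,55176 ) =12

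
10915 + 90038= 100953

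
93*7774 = 722982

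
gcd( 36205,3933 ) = 1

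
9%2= 1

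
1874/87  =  1874/87 = 21.54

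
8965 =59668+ - 50703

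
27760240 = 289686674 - 261926434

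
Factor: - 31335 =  - 3^1*5^1*2089^1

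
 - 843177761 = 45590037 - 888767798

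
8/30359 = 8/30359 = 0.00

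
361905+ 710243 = 1072148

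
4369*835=3648115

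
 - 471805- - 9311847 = 8840042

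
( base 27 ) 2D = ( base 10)67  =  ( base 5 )232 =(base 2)1000011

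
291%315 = 291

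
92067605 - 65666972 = 26400633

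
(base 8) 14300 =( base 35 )561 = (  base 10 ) 6336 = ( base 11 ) 4840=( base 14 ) 2448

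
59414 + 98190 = 157604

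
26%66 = 26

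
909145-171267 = 737878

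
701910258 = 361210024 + 340700234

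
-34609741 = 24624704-59234445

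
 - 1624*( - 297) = 482328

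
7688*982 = 7549616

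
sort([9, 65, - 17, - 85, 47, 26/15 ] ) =[-85, - 17, 26/15  ,  9, 47, 65]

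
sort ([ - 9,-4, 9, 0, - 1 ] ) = [  -  9, - 4, - 1, 0, 9]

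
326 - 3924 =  - 3598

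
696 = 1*696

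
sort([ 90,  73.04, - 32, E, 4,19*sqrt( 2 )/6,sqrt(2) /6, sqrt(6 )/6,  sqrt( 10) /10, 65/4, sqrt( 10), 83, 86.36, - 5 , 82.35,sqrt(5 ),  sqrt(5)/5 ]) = [ - 32, - 5,  sqrt( 2)/6,  sqrt( 10 )/10,sqrt( 6)/6, sqrt ( 5)/5,sqrt( 5), E, sqrt( 10),4,19  *  sqrt( 2)/6,65/4, 73.04,82.35 , 83, 86.36,90 ]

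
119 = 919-800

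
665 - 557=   108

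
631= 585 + 46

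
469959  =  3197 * 147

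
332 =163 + 169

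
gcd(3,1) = 1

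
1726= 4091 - 2365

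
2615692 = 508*5149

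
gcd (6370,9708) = 2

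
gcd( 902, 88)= 22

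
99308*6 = 595848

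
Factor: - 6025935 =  -3^1*5^1*31^1*12959^1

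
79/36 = 2+7/36 =2.19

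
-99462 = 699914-799376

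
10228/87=10228/87 = 117.56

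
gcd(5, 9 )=1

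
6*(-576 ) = -3456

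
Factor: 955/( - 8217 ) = -3^ ( - 2)*5^1*11^( - 1 )*83^(-1)*191^1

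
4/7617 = 4/7617 = 0.00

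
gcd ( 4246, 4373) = 1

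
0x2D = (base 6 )113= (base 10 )45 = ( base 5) 140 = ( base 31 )1e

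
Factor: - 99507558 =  - 2^1*3^1* 641^1*  25873^1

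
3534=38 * 93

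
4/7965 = 4/7965 = 0.00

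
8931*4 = 35724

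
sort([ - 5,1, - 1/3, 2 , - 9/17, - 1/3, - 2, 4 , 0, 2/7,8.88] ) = [ - 5, - 2, - 9/17,  -  1/3, - 1/3,0,2/7, 1, 2, 4, 8.88]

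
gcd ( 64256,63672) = 8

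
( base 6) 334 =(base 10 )130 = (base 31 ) 46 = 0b10000010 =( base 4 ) 2002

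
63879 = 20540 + 43339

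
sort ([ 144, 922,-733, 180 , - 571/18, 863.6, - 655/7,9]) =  [ - 733, - 655/7, - 571/18,9, 144,180,863.6 , 922]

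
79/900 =79/900 = 0.09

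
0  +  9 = 9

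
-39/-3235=39/3235= 0.01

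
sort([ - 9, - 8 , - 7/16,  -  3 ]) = [ - 9,- 8,-3 , - 7/16 ]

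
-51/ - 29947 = 51/29947 = 0.00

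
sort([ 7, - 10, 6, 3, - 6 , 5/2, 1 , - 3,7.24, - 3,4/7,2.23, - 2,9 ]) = [ -10, - 6,  -  3, - 3, - 2, 4/7, 1, 2.23, 5/2,3,6,7,  7.24,  9]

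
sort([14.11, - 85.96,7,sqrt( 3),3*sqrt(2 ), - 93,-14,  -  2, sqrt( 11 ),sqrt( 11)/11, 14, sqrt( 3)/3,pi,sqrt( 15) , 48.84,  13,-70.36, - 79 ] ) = [ - 93, - 85.96, - 79, - 70.36,  -  14,-2 , sqrt( 11)/11,sqrt( 3)/3,sqrt( 3), pi,sqrt(11) , sqrt(15 ),3*sqrt (2),7,  13,14,14.11,48.84 ]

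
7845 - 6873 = 972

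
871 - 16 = 855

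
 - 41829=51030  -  92859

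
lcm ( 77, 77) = 77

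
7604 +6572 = 14176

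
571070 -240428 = 330642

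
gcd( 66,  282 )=6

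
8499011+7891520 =16390531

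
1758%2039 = 1758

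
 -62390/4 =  - 31195/2=-15597.50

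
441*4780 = 2107980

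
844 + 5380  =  6224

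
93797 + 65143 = 158940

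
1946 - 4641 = -2695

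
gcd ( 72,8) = 8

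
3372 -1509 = 1863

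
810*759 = 614790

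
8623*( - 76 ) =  - 655348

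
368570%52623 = 209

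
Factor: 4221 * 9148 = 2^2 * 3^2*7^1*67^1*2287^1=38613708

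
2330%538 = 178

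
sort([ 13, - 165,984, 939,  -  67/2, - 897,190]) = [ - 897, - 165, - 67/2, 13, 190, 939, 984] 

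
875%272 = 59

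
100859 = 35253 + 65606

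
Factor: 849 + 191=1040 = 2^4*5^1*13^1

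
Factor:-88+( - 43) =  - 131 =-131^1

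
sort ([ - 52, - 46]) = [ - 52, - 46]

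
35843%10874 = 3221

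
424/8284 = 106/2071 = 0.05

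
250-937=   -  687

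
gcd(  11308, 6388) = 4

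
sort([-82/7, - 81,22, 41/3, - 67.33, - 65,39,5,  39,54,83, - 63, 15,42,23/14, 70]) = [-81, - 67.33, - 65, - 63, - 82/7,23/14, 5, 41/3,15, 22,39,39, 42,54,70,83 ]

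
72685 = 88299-15614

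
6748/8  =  1687/2 =843.50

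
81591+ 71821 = 153412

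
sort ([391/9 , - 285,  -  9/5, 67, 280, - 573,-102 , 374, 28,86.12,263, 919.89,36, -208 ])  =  [ - 573,-285, -208, - 102, - 9/5, 28,36 , 391/9, 67, 86.12 , 263, 280, 374, 919.89]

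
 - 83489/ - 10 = 8348 + 9/10 = 8348.90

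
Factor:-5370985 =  - 5^1  *617^1*1741^1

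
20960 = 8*2620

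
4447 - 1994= 2453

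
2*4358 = 8716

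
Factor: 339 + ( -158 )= 181^1= 181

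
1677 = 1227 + 450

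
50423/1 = 50423 = 50423.00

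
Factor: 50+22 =72 = 2^3*3^2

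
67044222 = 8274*8103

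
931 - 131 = 800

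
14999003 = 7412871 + 7586132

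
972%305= 57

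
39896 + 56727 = 96623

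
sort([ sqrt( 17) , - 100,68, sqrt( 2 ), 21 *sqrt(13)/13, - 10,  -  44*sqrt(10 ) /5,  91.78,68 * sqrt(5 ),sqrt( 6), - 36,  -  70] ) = [ - 100, - 70, - 36, - 44*sqrt( 10) /5, - 10 , sqrt( 2 ) , sqrt( 6 ),sqrt( 17), 21*sqrt( 13) /13,68, 91.78,68*sqrt( 5)]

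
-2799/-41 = 68 + 11/41 = 68.27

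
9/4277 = 9/4277 = 0.00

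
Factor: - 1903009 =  - 29^1*211^1*311^1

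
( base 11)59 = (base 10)64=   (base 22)2k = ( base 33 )1V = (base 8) 100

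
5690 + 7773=13463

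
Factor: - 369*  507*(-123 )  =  23011209=3^4*13^2*41^2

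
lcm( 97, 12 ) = 1164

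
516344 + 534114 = 1050458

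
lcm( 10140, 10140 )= 10140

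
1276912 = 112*11401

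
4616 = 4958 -342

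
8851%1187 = 542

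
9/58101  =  3/19367 = 0.00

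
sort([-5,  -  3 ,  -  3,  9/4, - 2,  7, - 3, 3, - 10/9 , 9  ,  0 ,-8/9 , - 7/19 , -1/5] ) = [- 5,- 3, - 3, - 3, - 2,  -  10/9, - 8/9, - 7/19,- 1/5,0 , 9/4,  3,  7, 9] 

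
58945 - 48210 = 10735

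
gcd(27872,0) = 27872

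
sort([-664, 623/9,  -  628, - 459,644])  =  [-664, - 628,-459,623/9, 644 ]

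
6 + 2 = 8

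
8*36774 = 294192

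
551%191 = 169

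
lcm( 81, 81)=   81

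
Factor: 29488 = 2^4*19^1*97^1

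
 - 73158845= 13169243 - 86328088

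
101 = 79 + 22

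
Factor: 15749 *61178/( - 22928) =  - 481746161/11464 = - 2^(- 3)*13^2 * 181^1*1433^( - 1)*15749^1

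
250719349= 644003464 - 393284115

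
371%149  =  73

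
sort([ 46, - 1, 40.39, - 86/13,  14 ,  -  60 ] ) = [ - 60, - 86/13 , -1, 14,40.39, 46 ]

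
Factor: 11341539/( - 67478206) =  - 2^( - 1) *3^5 * 11^1*4243^1* 33739103^( - 1 )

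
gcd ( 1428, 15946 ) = 238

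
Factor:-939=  - 3^1*313^1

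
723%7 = 2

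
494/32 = 15+7/16 = 15.44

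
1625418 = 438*3711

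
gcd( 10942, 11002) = 2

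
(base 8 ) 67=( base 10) 55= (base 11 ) 50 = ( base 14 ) 3d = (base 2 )110111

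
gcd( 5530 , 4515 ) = 35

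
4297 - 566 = 3731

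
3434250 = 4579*750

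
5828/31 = 188 = 188.00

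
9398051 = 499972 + 8898079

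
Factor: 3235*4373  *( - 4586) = - 64876559830 = - 2^1*5^1 * 647^1*2293^1 * 4373^1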